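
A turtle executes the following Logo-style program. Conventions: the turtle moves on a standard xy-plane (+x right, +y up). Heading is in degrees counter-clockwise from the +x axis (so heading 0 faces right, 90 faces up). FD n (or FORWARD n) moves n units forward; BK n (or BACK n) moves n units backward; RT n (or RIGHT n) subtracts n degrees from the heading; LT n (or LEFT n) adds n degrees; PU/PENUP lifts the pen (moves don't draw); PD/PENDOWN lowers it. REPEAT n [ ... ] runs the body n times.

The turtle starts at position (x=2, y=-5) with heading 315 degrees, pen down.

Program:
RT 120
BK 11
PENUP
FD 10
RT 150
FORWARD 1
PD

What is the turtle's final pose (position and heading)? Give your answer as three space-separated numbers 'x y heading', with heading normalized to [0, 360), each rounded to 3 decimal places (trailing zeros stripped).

Answer: 3.673 -4.034 45

Derivation:
Executing turtle program step by step:
Start: pos=(2,-5), heading=315, pen down
RT 120: heading 315 -> 195
BK 11: (2,-5) -> (12.625,-2.153) [heading=195, draw]
PU: pen up
FD 10: (12.625,-2.153) -> (2.966,-4.741) [heading=195, move]
RT 150: heading 195 -> 45
FD 1: (2.966,-4.741) -> (3.673,-4.034) [heading=45, move]
PD: pen down
Final: pos=(3.673,-4.034), heading=45, 1 segment(s) drawn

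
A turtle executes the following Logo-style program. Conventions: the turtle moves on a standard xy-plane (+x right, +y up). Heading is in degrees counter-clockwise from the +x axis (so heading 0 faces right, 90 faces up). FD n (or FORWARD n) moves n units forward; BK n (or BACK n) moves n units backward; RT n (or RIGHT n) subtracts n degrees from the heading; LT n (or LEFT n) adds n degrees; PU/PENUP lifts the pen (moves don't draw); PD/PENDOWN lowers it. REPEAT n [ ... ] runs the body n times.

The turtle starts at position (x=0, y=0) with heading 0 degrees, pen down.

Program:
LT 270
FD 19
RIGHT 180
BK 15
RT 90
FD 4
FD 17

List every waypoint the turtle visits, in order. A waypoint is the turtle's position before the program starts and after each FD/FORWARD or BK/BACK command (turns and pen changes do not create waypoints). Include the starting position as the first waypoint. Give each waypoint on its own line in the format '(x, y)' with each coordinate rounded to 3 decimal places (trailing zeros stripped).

Answer: (0, 0)
(0, -19)
(0, -34)
(4, -34)
(21, -34)

Derivation:
Executing turtle program step by step:
Start: pos=(0,0), heading=0, pen down
LT 270: heading 0 -> 270
FD 19: (0,0) -> (0,-19) [heading=270, draw]
RT 180: heading 270 -> 90
BK 15: (0,-19) -> (0,-34) [heading=90, draw]
RT 90: heading 90 -> 0
FD 4: (0,-34) -> (4,-34) [heading=0, draw]
FD 17: (4,-34) -> (21,-34) [heading=0, draw]
Final: pos=(21,-34), heading=0, 4 segment(s) drawn
Waypoints (5 total):
(0, 0)
(0, -19)
(0, -34)
(4, -34)
(21, -34)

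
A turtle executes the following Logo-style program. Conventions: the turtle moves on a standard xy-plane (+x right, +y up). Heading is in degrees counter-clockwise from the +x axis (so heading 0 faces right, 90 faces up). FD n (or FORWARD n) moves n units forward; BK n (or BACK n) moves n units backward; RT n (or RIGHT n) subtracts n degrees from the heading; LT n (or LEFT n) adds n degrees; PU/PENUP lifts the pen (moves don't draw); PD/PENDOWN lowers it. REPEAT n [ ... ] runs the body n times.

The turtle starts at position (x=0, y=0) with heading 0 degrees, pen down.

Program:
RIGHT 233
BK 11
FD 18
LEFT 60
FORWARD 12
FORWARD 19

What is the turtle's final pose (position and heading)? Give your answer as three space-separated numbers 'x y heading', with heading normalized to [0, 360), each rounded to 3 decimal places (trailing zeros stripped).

Executing turtle program step by step:
Start: pos=(0,0), heading=0, pen down
RT 233: heading 0 -> 127
BK 11: (0,0) -> (6.62,-8.785) [heading=127, draw]
FD 18: (6.62,-8.785) -> (-4.213,5.59) [heading=127, draw]
LT 60: heading 127 -> 187
FD 12: (-4.213,5.59) -> (-16.123,4.128) [heading=187, draw]
FD 19: (-16.123,4.128) -> (-34.982,1.812) [heading=187, draw]
Final: pos=(-34.982,1.812), heading=187, 4 segment(s) drawn

Answer: -34.982 1.812 187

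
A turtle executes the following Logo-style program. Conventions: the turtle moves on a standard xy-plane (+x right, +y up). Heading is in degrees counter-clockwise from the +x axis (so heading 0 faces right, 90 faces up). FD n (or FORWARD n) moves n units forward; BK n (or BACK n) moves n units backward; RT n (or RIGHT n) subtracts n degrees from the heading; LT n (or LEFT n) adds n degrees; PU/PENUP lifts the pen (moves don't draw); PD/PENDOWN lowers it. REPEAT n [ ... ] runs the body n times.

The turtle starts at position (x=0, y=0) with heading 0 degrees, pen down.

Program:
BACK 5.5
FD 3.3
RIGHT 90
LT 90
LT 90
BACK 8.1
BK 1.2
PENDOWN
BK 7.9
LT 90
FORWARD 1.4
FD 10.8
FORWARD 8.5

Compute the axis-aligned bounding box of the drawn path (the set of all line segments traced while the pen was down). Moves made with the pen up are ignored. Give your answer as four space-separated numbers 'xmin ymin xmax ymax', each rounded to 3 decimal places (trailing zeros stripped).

Executing turtle program step by step:
Start: pos=(0,0), heading=0, pen down
BK 5.5: (0,0) -> (-5.5,0) [heading=0, draw]
FD 3.3: (-5.5,0) -> (-2.2,0) [heading=0, draw]
RT 90: heading 0 -> 270
LT 90: heading 270 -> 0
LT 90: heading 0 -> 90
BK 8.1: (-2.2,0) -> (-2.2,-8.1) [heading=90, draw]
BK 1.2: (-2.2,-8.1) -> (-2.2,-9.3) [heading=90, draw]
PD: pen down
BK 7.9: (-2.2,-9.3) -> (-2.2,-17.2) [heading=90, draw]
LT 90: heading 90 -> 180
FD 1.4: (-2.2,-17.2) -> (-3.6,-17.2) [heading=180, draw]
FD 10.8: (-3.6,-17.2) -> (-14.4,-17.2) [heading=180, draw]
FD 8.5: (-14.4,-17.2) -> (-22.9,-17.2) [heading=180, draw]
Final: pos=(-22.9,-17.2), heading=180, 8 segment(s) drawn

Segment endpoints: x in {-22.9, -14.4, -5.5, -3.6, -2.2, -2.2, -2.2, 0}, y in {-17.2, -9.3, -8.1, 0}
xmin=-22.9, ymin=-17.2, xmax=0, ymax=0

Answer: -22.9 -17.2 0 0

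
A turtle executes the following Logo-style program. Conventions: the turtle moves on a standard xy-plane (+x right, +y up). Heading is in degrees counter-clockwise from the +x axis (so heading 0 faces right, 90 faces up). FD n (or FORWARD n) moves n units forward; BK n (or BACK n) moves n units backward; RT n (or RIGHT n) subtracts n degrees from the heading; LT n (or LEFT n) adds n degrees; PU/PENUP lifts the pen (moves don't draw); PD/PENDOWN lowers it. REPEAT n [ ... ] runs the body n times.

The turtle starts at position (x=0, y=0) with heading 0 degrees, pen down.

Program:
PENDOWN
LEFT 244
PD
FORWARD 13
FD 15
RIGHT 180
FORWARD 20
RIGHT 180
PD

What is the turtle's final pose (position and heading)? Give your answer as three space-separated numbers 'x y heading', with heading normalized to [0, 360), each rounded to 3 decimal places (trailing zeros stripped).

Executing turtle program step by step:
Start: pos=(0,0), heading=0, pen down
PD: pen down
LT 244: heading 0 -> 244
PD: pen down
FD 13: (0,0) -> (-5.699,-11.684) [heading=244, draw]
FD 15: (-5.699,-11.684) -> (-12.274,-25.166) [heading=244, draw]
RT 180: heading 244 -> 64
FD 20: (-12.274,-25.166) -> (-3.507,-7.19) [heading=64, draw]
RT 180: heading 64 -> 244
PD: pen down
Final: pos=(-3.507,-7.19), heading=244, 3 segment(s) drawn

Answer: -3.507 -7.19 244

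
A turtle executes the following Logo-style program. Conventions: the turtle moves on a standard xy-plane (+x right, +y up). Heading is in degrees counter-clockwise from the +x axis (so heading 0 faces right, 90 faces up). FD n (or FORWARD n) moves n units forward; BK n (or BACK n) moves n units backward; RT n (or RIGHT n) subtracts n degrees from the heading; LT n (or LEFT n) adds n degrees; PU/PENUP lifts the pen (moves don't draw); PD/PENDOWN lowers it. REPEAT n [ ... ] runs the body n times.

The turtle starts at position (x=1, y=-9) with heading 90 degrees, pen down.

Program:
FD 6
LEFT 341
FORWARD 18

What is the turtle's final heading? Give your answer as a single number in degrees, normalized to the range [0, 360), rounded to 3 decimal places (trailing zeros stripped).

Answer: 71

Derivation:
Executing turtle program step by step:
Start: pos=(1,-9), heading=90, pen down
FD 6: (1,-9) -> (1,-3) [heading=90, draw]
LT 341: heading 90 -> 71
FD 18: (1,-3) -> (6.86,14.019) [heading=71, draw]
Final: pos=(6.86,14.019), heading=71, 2 segment(s) drawn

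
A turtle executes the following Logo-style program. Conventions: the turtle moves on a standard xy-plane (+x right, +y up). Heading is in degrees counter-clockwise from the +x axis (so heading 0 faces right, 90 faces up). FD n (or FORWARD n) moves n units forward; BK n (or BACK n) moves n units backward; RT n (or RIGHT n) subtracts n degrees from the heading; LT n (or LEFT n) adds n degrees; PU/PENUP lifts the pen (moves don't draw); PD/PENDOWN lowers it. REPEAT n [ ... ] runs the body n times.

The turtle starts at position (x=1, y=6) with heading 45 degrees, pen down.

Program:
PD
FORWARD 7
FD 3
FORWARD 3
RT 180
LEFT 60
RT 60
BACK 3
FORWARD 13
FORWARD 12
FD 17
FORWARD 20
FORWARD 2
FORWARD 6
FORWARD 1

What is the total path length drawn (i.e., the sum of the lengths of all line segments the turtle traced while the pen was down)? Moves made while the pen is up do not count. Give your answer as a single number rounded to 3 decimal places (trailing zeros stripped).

Executing turtle program step by step:
Start: pos=(1,6), heading=45, pen down
PD: pen down
FD 7: (1,6) -> (5.95,10.95) [heading=45, draw]
FD 3: (5.95,10.95) -> (8.071,13.071) [heading=45, draw]
FD 3: (8.071,13.071) -> (10.192,15.192) [heading=45, draw]
RT 180: heading 45 -> 225
LT 60: heading 225 -> 285
RT 60: heading 285 -> 225
BK 3: (10.192,15.192) -> (12.314,17.314) [heading=225, draw]
FD 13: (12.314,17.314) -> (3.121,8.121) [heading=225, draw]
FD 12: (3.121,8.121) -> (-5.364,-0.364) [heading=225, draw]
FD 17: (-5.364,-0.364) -> (-17.385,-12.385) [heading=225, draw]
FD 20: (-17.385,-12.385) -> (-31.527,-26.527) [heading=225, draw]
FD 2: (-31.527,-26.527) -> (-32.941,-27.941) [heading=225, draw]
FD 6: (-32.941,-27.941) -> (-37.184,-32.184) [heading=225, draw]
FD 1: (-37.184,-32.184) -> (-37.891,-32.891) [heading=225, draw]
Final: pos=(-37.891,-32.891), heading=225, 11 segment(s) drawn

Segment lengths:
  seg 1: (1,6) -> (5.95,10.95), length = 7
  seg 2: (5.95,10.95) -> (8.071,13.071), length = 3
  seg 3: (8.071,13.071) -> (10.192,15.192), length = 3
  seg 4: (10.192,15.192) -> (12.314,17.314), length = 3
  seg 5: (12.314,17.314) -> (3.121,8.121), length = 13
  seg 6: (3.121,8.121) -> (-5.364,-0.364), length = 12
  seg 7: (-5.364,-0.364) -> (-17.385,-12.385), length = 17
  seg 8: (-17.385,-12.385) -> (-31.527,-26.527), length = 20
  seg 9: (-31.527,-26.527) -> (-32.941,-27.941), length = 2
  seg 10: (-32.941,-27.941) -> (-37.184,-32.184), length = 6
  seg 11: (-37.184,-32.184) -> (-37.891,-32.891), length = 1
Total = 87

Answer: 87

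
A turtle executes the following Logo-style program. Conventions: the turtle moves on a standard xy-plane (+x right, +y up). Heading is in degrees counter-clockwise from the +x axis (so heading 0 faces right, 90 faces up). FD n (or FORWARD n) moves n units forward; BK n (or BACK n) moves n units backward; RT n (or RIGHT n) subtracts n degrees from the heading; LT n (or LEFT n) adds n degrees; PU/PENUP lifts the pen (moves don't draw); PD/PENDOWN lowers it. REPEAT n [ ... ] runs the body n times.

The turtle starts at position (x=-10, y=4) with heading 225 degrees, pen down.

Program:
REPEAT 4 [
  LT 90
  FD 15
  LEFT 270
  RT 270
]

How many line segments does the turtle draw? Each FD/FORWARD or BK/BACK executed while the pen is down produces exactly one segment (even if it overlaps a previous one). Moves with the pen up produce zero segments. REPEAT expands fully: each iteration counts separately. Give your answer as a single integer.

Answer: 4

Derivation:
Executing turtle program step by step:
Start: pos=(-10,4), heading=225, pen down
REPEAT 4 [
  -- iteration 1/4 --
  LT 90: heading 225 -> 315
  FD 15: (-10,4) -> (0.607,-6.607) [heading=315, draw]
  LT 270: heading 315 -> 225
  RT 270: heading 225 -> 315
  -- iteration 2/4 --
  LT 90: heading 315 -> 45
  FD 15: (0.607,-6.607) -> (11.213,4) [heading=45, draw]
  LT 270: heading 45 -> 315
  RT 270: heading 315 -> 45
  -- iteration 3/4 --
  LT 90: heading 45 -> 135
  FD 15: (11.213,4) -> (0.607,14.607) [heading=135, draw]
  LT 270: heading 135 -> 45
  RT 270: heading 45 -> 135
  -- iteration 4/4 --
  LT 90: heading 135 -> 225
  FD 15: (0.607,14.607) -> (-10,4) [heading=225, draw]
  LT 270: heading 225 -> 135
  RT 270: heading 135 -> 225
]
Final: pos=(-10,4), heading=225, 4 segment(s) drawn
Segments drawn: 4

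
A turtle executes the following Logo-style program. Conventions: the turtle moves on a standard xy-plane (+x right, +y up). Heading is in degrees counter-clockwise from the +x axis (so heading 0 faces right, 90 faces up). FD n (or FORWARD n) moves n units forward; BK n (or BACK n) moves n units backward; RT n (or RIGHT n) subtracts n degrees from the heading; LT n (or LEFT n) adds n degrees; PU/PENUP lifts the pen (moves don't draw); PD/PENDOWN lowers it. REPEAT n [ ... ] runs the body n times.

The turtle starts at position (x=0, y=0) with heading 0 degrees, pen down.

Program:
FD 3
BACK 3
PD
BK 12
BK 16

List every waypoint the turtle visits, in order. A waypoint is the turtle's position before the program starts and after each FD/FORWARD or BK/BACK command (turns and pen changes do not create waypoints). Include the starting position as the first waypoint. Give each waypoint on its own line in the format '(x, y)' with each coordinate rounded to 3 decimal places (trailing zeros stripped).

Executing turtle program step by step:
Start: pos=(0,0), heading=0, pen down
FD 3: (0,0) -> (3,0) [heading=0, draw]
BK 3: (3,0) -> (0,0) [heading=0, draw]
PD: pen down
BK 12: (0,0) -> (-12,0) [heading=0, draw]
BK 16: (-12,0) -> (-28,0) [heading=0, draw]
Final: pos=(-28,0), heading=0, 4 segment(s) drawn
Waypoints (5 total):
(0, 0)
(3, 0)
(0, 0)
(-12, 0)
(-28, 0)

Answer: (0, 0)
(3, 0)
(0, 0)
(-12, 0)
(-28, 0)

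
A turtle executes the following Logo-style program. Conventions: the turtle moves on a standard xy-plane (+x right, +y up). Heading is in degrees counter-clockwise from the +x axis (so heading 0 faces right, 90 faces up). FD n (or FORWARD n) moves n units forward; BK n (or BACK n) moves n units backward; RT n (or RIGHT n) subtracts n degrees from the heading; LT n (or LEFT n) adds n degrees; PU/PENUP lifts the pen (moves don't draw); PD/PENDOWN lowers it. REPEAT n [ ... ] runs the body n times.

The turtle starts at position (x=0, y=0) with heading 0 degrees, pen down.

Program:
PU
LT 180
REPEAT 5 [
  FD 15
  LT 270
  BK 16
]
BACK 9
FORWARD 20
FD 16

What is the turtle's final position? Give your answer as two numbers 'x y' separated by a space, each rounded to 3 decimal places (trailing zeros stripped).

Answer: -15 11

Derivation:
Executing turtle program step by step:
Start: pos=(0,0), heading=0, pen down
PU: pen up
LT 180: heading 0 -> 180
REPEAT 5 [
  -- iteration 1/5 --
  FD 15: (0,0) -> (-15,0) [heading=180, move]
  LT 270: heading 180 -> 90
  BK 16: (-15,0) -> (-15,-16) [heading=90, move]
  -- iteration 2/5 --
  FD 15: (-15,-16) -> (-15,-1) [heading=90, move]
  LT 270: heading 90 -> 0
  BK 16: (-15,-1) -> (-31,-1) [heading=0, move]
  -- iteration 3/5 --
  FD 15: (-31,-1) -> (-16,-1) [heading=0, move]
  LT 270: heading 0 -> 270
  BK 16: (-16,-1) -> (-16,15) [heading=270, move]
  -- iteration 4/5 --
  FD 15: (-16,15) -> (-16,0) [heading=270, move]
  LT 270: heading 270 -> 180
  BK 16: (-16,0) -> (0,0) [heading=180, move]
  -- iteration 5/5 --
  FD 15: (0,0) -> (-15,0) [heading=180, move]
  LT 270: heading 180 -> 90
  BK 16: (-15,0) -> (-15,-16) [heading=90, move]
]
BK 9: (-15,-16) -> (-15,-25) [heading=90, move]
FD 20: (-15,-25) -> (-15,-5) [heading=90, move]
FD 16: (-15,-5) -> (-15,11) [heading=90, move]
Final: pos=(-15,11), heading=90, 0 segment(s) drawn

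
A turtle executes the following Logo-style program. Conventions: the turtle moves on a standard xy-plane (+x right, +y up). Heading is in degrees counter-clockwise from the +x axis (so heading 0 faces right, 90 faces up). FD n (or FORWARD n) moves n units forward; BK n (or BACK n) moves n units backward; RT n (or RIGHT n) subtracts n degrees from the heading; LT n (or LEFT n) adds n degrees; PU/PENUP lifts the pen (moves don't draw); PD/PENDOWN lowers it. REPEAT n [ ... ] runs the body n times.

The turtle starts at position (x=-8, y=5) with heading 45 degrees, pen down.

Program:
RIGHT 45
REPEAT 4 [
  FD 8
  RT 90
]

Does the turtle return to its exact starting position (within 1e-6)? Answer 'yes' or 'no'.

Executing turtle program step by step:
Start: pos=(-8,5), heading=45, pen down
RT 45: heading 45 -> 0
REPEAT 4 [
  -- iteration 1/4 --
  FD 8: (-8,5) -> (0,5) [heading=0, draw]
  RT 90: heading 0 -> 270
  -- iteration 2/4 --
  FD 8: (0,5) -> (0,-3) [heading=270, draw]
  RT 90: heading 270 -> 180
  -- iteration 3/4 --
  FD 8: (0,-3) -> (-8,-3) [heading=180, draw]
  RT 90: heading 180 -> 90
  -- iteration 4/4 --
  FD 8: (-8,-3) -> (-8,5) [heading=90, draw]
  RT 90: heading 90 -> 0
]
Final: pos=(-8,5), heading=0, 4 segment(s) drawn

Start position: (-8, 5)
Final position: (-8, 5)
Distance = 0; < 1e-6 -> CLOSED

Answer: yes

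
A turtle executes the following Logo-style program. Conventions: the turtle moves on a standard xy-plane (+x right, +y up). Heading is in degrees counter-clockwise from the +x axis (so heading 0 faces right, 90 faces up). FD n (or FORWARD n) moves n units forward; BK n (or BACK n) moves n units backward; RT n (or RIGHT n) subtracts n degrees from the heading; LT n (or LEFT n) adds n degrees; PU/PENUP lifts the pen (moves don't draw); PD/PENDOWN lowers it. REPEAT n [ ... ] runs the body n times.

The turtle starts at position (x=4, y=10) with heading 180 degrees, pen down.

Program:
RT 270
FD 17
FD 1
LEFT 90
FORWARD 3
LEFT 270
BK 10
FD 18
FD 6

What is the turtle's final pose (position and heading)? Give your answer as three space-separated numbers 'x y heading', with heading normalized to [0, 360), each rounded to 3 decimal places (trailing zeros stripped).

Answer: 7 -22 270

Derivation:
Executing turtle program step by step:
Start: pos=(4,10), heading=180, pen down
RT 270: heading 180 -> 270
FD 17: (4,10) -> (4,-7) [heading=270, draw]
FD 1: (4,-7) -> (4,-8) [heading=270, draw]
LT 90: heading 270 -> 0
FD 3: (4,-8) -> (7,-8) [heading=0, draw]
LT 270: heading 0 -> 270
BK 10: (7,-8) -> (7,2) [heading=270, draw]
FD 18: (7,2) -> (7,-16) [heading=270, draw]
FD 6: (7,-16) -> (7,-22) [heading=270, draw]
Final: pos=(7,-22), heading=270, 6 segment(s) drawn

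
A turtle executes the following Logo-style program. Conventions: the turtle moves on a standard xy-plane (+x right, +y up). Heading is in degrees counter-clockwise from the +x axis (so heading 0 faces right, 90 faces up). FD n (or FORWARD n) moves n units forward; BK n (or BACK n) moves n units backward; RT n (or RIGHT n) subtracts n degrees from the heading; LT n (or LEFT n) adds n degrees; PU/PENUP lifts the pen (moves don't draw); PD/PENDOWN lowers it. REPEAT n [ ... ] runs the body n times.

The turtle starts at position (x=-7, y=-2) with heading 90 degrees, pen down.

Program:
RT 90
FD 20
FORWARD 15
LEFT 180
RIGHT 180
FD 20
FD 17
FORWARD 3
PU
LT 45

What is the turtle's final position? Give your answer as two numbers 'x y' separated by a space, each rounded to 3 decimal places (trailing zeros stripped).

Executing turtle program step by step:
Start: pos=(-7,-2), heading=90, pen down
RT 90: heading 90 -> 0
FD 20: (-7,-2) -> (13,-2) [heading=0, draw]
FD 15: (13,-2) -> (28,-2) [heading=0, draw]
LT 180: heading 0 -> 180
RT 180: heading 180 -> 0
FD 20: (28,-2) -> (48,-2) [heading=0, draw]
FD 17: (48,-2) -> (65,-2) [heading=0, draw]
FD 3: (65,-2) -> (68,-2) [heading=0, draw]
PU: pen up
LT 45: heading 0 -> 45
Final: pos=(68,-2), heading=45, 5 segment(s) drawn

Answer: 68 -2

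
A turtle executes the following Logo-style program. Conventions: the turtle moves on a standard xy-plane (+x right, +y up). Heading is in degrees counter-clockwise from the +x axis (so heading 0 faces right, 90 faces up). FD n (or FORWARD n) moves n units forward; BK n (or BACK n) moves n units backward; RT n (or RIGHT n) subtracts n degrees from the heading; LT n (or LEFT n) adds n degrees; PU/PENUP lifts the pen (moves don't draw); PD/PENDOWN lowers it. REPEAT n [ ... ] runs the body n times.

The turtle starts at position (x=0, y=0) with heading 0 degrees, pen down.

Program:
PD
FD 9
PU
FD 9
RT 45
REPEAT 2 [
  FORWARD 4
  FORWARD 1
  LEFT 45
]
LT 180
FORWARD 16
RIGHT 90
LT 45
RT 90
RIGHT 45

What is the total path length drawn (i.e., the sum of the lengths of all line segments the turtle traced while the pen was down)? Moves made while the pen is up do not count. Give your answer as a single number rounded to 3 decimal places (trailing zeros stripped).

Executing turtle program step by step:
Start: pos=(0,0), heading=0, pen down
PD: pen down
FD 9: (0,0) -> (9,0) [heading=0, draw]
PU: pen up
FD 9: (9,0) -> (18,0) [heading=0, move]
RT 45: heading 0 -> 315
REPEAT 2 [
  -- iteration 1/2 --
  FD 4: (18,0) -> (20.828,-2.828) [heading=315, move]
  FD 1: (20.828,-2.828) -> (21.536,-3.536) [heading=315, move]
  LT 45: heading 315 -> 0
  -- iteration 2/2 --
  FD 4: (21.536,-3.536) -> (25.536,-3.536) [heading=0, move]
  FD 1: (25.536,-3.536) -> (26.536,-3.536) [heading=0, move]
  LT 45: heading 0 -> 45
]
LT 180: heading 45 -> 225
FD 16: (26.536,-3.536) -> (15.222,-14.849) [heading=225, move]
RT 90: heading 225 -> 135
LT 45: heading 135 -> 180
RT 90: heading 180 -> 90
RT 45: heading 90 -> 45
Final: pos=(15.222,-14.849), heading=45, 1 segment(s) drawn

Segment lengths:
  seg 1: (0,0) -> (9,0), length = 9
Total = 9

Answer: 9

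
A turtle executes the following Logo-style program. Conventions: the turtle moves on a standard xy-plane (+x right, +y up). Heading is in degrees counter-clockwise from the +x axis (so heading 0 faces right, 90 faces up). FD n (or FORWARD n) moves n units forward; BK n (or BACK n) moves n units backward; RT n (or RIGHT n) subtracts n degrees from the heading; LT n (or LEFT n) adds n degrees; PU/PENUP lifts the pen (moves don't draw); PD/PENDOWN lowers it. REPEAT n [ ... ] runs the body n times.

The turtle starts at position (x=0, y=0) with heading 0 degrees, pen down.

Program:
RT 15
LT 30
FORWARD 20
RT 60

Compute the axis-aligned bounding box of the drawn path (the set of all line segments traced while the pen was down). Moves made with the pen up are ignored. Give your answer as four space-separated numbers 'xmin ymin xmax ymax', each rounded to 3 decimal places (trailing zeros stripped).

Executing turtle program step by step:
Start: pos=(0,0), heading=0, pen down
RT 15: heading 0 -> 345
LT 30: heading 345 -> 15
FD 20: (0,0) -> (19.319,5.176) [heading=15, draw]
RT 60: heading 15 -> 315
Final: pos=(19.319,5.176), heading=315, 1 segment(s) drawn

Segment endpoints: x in {0, 19.319}, y in {0, 5.176}
xmin=0, ymin=0, xmax=19.319, ymax=5.176

Answer: 0 0 19.319 5.176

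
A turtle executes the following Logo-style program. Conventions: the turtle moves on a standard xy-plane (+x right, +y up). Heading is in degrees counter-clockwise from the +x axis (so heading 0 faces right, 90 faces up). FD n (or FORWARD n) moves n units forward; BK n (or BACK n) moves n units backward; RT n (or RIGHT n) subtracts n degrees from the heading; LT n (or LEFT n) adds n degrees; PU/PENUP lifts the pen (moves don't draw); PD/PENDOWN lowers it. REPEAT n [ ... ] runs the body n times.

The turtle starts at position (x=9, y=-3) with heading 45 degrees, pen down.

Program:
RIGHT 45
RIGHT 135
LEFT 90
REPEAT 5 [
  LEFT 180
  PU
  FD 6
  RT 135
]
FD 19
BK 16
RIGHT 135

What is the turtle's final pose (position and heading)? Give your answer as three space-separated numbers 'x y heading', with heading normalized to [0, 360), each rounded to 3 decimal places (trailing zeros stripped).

Answer: -4.243 -13.243 45

Derivation:
Executing turtle program step by step:
Start: pos=(9,-3), heading=45, pen down
RT 45: heading 45 -> 0
RT 135: heading 0 -> 225
LT 90: heading 225 -> 315
REPEAT 5 [
  -- iteration 1/5 --
  LT 180: heading 315 -> 135
  PU: pen up
  FD 6: (9,-3) -> (4.757,1.243) [heading=135, move]
  RT 135: heading 135 -> 0
  -- iteration 2/5 --
  LT 180: heading 0 -> 180
  PU: pen up
  FD 6: (4.757,1.243) -> (-1.243,1.243) [heading=180, move]
  RT 135: heading 180 -> 45
  -- iteration 3/5 --
  LT 180: heading 45 -> 225
  PU: pen up
  FD 6: (-1.243,1.243) -> (-5.485,-3) [heading=225, move]
  RT 135: heading 225 -> 90
  -- iteration 4/5 --
  LT 180: heading 90 -> 270
  PU: pen up
  FD 6: (-5.485,-3) -> (-5.485,-9) [heading=270, move]
  RT 135: heading 270 -> 135
  -- iteration 5/5 --
  LT 180: heading 135 -> 315
  PU: pen up
  FD 6: (-5.485,-9) -> (-1.243,-13.243) [heading=315, move]
  RT 135: heading 315 -> 180
]
FD 19: (-1.243,-13.243) -> (-20.243,-13.243) [heading=180, move]
BK 16: (-20.243,-13.243) -> (-4.243,-13.243) [heading=180, move]
RT 135: heading 180 -> 45
Final: pos=(-4.243,-13.243), heading=45, 0 segment(s) drawn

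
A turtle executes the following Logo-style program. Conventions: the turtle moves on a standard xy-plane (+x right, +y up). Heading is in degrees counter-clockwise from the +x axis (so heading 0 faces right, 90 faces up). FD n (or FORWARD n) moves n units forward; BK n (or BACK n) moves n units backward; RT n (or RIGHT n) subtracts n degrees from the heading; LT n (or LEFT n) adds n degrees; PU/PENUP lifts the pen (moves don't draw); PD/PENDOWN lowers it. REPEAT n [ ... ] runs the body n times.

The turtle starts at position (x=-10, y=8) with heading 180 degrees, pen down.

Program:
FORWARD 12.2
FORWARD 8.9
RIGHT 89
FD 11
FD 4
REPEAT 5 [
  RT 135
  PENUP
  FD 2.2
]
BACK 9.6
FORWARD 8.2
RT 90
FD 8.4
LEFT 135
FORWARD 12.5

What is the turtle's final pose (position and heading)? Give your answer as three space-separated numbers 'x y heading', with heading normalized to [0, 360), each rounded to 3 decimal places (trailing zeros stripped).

Executing turtle program step by step:
Start: pos=(-10,8), heading=180, pen down
FD 12.2: (-10,8) -> (-22.2,8) [heading=180, draw]
FD 8.9: (-22.2,8) -> (-31.1,8) [heading=180, draw]
RT 89: heading 180 -> 91
FD 11: (-31.1,8) -> (-31.292,18.998) [heading=91, draw]
FD 4: (-31.292,18.998) -> (-31.362,22.998) [heading=91, draw]
REPEAT 5 [
  -- iteration 1/5 --
  RT 135: heading 91 -> 316
  PU: pen up
  FD 2.2: (-31.362,22.998) -> (-29.779,21.469) [heading=316, move]
  -- iteration 2/5 --
  RT 135: heading 316 -> 181
  PU: pen up
  FD 2.2: (-29.779,21.469) -> (-31.979,21.431) [heading=181, move]
  -- iteration 3/5 --
  RT 135: heading 181 -> 46
  PU: pen up
  FD 2.2: (-31.979,21.431) -> (-30.451,23.014) [heading=46, move]
  -- iteration 4/5 --
  RT 135: heading 46 -> 271
  PU: pen up
  FD 2.2: (-30.451,23.014) -> (-30.412,20.814) [heading=271, move]
  -- iteration 5/5 --
  RT 135: heading 271 -> 136
  PU: pen up
  FD 2.2: (-30.412,20.814) -> (-31.995,22.342) [heading=136, move]
]
BK 9.6: (-31.995,22.342) -> (-25.089,15.673) [heading=136, move]
FD 8.2: (-25.089,15.673) -> (-30.988,21.37) [heading=136, move]
RT 90: heading 136 -> 46
FD 8.4: (-30.988,21.37) -> (-25.153,27.412) [heading=46, move]
LT 135: heading 46 -> 181
FD 12.5: (-25.153,27.412) -> (-37.651,27.194) [heading=181, move]
Final: pos=(-37.651,27.194), heading=181, 4 segment(s) drawn

Answer: -37.651 27.194 181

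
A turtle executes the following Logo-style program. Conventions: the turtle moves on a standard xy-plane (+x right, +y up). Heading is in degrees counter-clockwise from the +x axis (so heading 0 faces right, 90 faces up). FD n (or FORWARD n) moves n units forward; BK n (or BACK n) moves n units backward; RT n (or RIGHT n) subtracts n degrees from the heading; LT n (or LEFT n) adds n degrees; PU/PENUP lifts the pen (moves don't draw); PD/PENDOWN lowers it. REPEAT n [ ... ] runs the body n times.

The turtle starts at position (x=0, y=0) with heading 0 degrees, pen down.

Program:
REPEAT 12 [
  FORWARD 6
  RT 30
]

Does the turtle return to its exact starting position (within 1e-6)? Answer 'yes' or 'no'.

Executing turtle program step by step:
Start: pos=(0,0), heading=0, pen down
REPEAT 12 [
  -- iteration 1/12 --
  FD 6: (0,0) -> (6,0) [heading=0, draw]
  RT 30: heading 0 -> 330
  -- iteration 2/12 --
  FD 6: (6,0) -> (11.196,-3) [heading=330, draw]
  RT 30: heading 330 -> 300
  -- iteration 3/12 --
  FD 6: (11.196,-3) -> (14.196,-8.196) [heading=300, draw]
  RT 30: heading 300 -> 270
  -- iteration 4/12 --
  FD 6: (14.196,-8.196) -> (14.196,-14.196) [heading=270, draw]
  RT 30: heading 270 -> 240
  -- iteration 5/12 --
  FD 6: (14.196,-14.196) -> (11.196,-19.392) [heading=240, draw]
  RT 30: heading 240 -> 210
  -- iteration 6/12 --
  FD 6: (11.196,-19.392) -> (6,-22.392) [heading=210, draw]
  RT 30: heading 210 -> 180
  -- iteration 7/12 --
  FD 6: (6,-22.392) -> (0,-22.392) [heading=180, draw]
  RT 30: heading 180 -> 150
  -- iteration 8/12 --
  FD 6: (0,-22.392) -> (-5.196,-19.392) [heading=150, draw]
  RT 30: heading 150 -> 120
  -- iteration 9/12 --
  FD 6: (-5.196,-19.392) -> (-8.196,-14.196) [heading=120, draw]
  RT 30: heading 120 -> 90
  -- iteration 10/12 --
  FD 6: (-8.196,-14.196) -> (-8.196,-8.196) [heading=90, draw]
  RT 30: heading 90 -> 60
  -- iteration 11/12 --
  FD 6: (-8.196,-8.196) -> (-5.196,-3) [heading=60, draw]
  RT 30: heading 60 -> 30
  -- iteration 12/12 --
  FD 6: (-5.196,-3) -> (0,0) [heading=30, draw]
  RT 30: heading 30 -> 0
]
Final: pos=(0,0), heading=0, 12 segment(s) drawn

Start position: (0, 0)
Final position: (0, 0)
Distance = 0; < 1e-6 -> CLOSED

Answer: yes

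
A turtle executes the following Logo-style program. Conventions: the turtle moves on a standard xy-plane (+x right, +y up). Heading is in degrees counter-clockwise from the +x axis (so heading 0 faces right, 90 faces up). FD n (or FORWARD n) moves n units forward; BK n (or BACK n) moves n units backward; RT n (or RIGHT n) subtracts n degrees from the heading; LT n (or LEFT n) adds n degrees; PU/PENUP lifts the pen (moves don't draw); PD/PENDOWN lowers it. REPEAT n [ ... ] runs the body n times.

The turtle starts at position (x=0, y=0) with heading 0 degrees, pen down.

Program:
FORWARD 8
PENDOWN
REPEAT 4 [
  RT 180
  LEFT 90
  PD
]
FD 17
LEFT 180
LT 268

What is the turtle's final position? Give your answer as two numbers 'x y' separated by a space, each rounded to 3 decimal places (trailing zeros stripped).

Executing turtle program step by step:
Start: pos=(0,0), heading=0, pen down
FD 8: (0,0) -> (8,0) [heading=0, draw]
PD: pen down
REPEAT 4 [
  -- iteration 1/4 --
  RT 180: heading 0 -> 180
  LT 90: heading 180 -> 270
  PD: pen down
  -- iteration 2/4 --
  RT 180: heading 270 -> 90
  LT 90: heading 90 -> 180
  PD: pen down
  -- iteration 3/4 --
  RT 180: heading 180 -> 0
  LT 90: heading 0 -> 90
  PD: pen down
  -- iteration 4/4 --
  RT 180: heading 90 -> 270
  LT 90: heading 270 -> 0
  PD: pen down
]
FD 17: (8,0) -> (25,0) [heading=0, draw]
LT 180: heading 0 -> 180
LT 268: heading 180 -> 88
Final: pos=(25,0), heading=88, 2 segment(s) drawn

Answer: 25 0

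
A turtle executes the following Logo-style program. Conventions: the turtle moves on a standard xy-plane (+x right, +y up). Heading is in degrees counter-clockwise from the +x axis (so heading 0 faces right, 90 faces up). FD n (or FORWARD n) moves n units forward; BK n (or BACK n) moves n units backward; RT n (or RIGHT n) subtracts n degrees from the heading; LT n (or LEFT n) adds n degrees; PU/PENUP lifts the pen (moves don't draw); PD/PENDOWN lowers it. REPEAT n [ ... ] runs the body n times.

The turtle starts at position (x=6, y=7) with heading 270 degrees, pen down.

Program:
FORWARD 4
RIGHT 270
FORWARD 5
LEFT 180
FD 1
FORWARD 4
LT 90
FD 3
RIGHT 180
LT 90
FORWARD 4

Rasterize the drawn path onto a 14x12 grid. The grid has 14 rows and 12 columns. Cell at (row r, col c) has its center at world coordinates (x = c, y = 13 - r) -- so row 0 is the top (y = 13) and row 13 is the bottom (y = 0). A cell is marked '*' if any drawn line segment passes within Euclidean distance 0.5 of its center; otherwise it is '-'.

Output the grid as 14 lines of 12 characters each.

Segment 0: (6,7) -> (6,3)
Segment 1: (6,3) -> (11,3)
Segment 2: (11,3) -> (10,3)
Segment 3: (10,3) -> (6,3)
Segment 4: (6,3) -> (6,0)
Segment 5: (6,0) -> (2,0)

Answer: ------------
------------
------------
------------
------------
------------
------*-----
------*-----
------*-----
------*-----
------******
------*-----
------*-----
--*****-----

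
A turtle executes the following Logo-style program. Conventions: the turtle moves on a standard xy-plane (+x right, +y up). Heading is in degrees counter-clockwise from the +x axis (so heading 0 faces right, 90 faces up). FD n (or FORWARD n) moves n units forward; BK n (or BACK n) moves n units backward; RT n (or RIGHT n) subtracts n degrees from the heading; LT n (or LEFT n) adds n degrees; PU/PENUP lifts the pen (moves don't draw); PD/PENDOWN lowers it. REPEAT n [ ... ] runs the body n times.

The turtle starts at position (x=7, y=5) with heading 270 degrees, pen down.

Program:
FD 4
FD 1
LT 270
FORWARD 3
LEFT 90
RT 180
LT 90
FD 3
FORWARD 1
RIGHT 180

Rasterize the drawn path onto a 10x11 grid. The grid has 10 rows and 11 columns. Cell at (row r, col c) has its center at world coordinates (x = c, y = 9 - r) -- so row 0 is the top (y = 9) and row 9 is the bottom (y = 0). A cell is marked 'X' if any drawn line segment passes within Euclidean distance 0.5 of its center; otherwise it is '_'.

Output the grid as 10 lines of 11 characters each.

Answer: ___________
___________
___________
___________
_______X___
_______X___
_______X___
_______X___
_______X___
XXXXXXXX___

Derivation:
Segment 0: (7,5) -> (7,1)
Segment 1: (7,1) -> (7,0)
Segment 2: (7,0) -> (4,0)
Segment 3: (4,0) -> (1,0)
Segment 4: (1,0) -> (-0,0)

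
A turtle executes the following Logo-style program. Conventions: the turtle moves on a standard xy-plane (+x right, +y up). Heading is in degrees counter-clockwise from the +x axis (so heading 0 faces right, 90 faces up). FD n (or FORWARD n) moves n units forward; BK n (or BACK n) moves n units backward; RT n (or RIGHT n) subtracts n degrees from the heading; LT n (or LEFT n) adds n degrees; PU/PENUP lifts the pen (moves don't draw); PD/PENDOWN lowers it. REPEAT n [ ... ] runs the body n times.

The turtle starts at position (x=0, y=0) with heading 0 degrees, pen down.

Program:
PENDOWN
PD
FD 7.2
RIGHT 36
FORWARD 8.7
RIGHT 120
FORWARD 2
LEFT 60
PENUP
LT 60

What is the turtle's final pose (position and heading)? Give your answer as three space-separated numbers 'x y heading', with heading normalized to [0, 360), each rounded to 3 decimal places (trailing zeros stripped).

Answer: 12.411 -5.927 324

Derivation:
Executing turtle program step by step:
Start: pos=(0,0), heading=0, pen down
PD: pen down
PD: pen down
FD 7.2: (0,0) -> (7.2,0) [heading=0, draw]
RT 36: heading 0 -> 324
FD 8.7: (7.2,0) -> (14.238,-5.114) [heading=324, draw]
RT 120: heading 324 -> 204
FD 2: (14.238,-5.114) -> (12.411,-5.927) [heading=204, draw]
LT 60: heading 204 -> 264
PU: pen up
LT 60: heading 264 -> 324
Final: pos=(12.411,-5.927), heading=324, 3 segment(s) drawn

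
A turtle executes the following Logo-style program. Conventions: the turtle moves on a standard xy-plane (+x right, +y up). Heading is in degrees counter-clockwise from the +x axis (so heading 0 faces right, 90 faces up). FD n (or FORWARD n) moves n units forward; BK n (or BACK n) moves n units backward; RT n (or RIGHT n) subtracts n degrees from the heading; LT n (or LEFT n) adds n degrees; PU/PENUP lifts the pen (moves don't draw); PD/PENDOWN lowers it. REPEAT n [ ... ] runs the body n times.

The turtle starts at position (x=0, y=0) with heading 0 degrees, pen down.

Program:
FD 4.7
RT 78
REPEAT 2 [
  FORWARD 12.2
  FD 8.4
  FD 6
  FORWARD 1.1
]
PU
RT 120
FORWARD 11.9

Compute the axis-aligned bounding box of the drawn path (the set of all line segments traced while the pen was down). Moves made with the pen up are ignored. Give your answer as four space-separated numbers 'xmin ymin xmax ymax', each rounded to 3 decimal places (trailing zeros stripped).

Executing turtle program step by step:
Start: pos=(0,0), heading=0, pen down
FD 4.7: (0,0) -> (4.7,0) [heading=0, draw]
RT 78: heading 0 -> 282
REPEAT 2 [
  -- iteration 1/2 --
  FD 12.2: (4.7,0) -> (7.237,-11.933) [heading=282, draw]
  FD 8.4: (7.237,-11.933) -> (8.983,-20.15) [heading=282, draw]
  FD 6: (8.983,-20.15) -> (10.23,-26.019) [heading=282, draw]
  FD 1.1: (10.23,-26.019) -> (10.459,-27.095) [heading=282, draw]
  -- iteration 2/2 --
  FD 12.2: (10.459,-27.095) -> (12.996,-39.028) [heading=282, draw]
  FD 8.4: (12.996,-39.028) -> (14.742,-47.245) [heading=282, draw]
  FD 6: (14.742,-47.245) -> (15.99,-53.113) [heading=282, draw]
  FD 1.1: (15.99,-53.113) -> (16.218,-54.189) [heading=282, draw]
]
PU: pen up
RT 120: heading 282 -> 162
FD 11.9: (16.218,-54.189) -> (4.901,-50.512) [heading=162, move]
Final: pos=(4.901,-50.512), heading=162, 9 segment(s) drawn

Segment endpoints: x in {0, 4.7, 7.237, 8.983, 10.23, 10.459, 12.996, 14.742, 15.99, 16.218}, y in {-54.189, -53.113, -47.245, -39.028, -27.095, -26.019, -20.15, -11.933, 0}
xmin=0, ymin=-54.189, xmax=16.218, ymax=0

Answer: 0 -54.189 16.218 0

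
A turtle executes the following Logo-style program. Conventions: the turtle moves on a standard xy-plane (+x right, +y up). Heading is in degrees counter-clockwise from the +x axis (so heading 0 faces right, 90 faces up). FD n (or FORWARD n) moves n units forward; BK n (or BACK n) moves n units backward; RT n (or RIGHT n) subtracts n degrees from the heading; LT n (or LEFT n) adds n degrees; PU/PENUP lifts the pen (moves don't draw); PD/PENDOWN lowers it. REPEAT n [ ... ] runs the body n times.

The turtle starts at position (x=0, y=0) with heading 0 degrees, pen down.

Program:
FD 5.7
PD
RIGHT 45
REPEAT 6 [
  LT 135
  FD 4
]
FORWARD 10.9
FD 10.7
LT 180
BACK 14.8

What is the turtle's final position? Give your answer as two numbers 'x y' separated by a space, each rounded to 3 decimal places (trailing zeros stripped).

Executing turtle program step by step:
Start: pos=(0,0), heading=0, pen down
FD 5.7: (0,0) -> (5.7,0) [heading=0, draw]
PD: pen down
RT 45: heading 0 -> 315
REPEAT 6 [
  -- iteration 1/6 --
  LT 135: heading 315 -> 90
  FD 4: (5.7,0) -> (5.7,4) [heading=90, draw]
  -- iteration 2/6 --
  LT 135: heading 90 -> 225
  FD 4: (5.7,4) -> (2.872,1.172) [heading=225, draw]
  -- iteration 3/6 --
  LT 135: heading 225 -> 0
  FD 4: (2.872,1.172) -> (6.872,1.172) [heading=0, draw]
  -- iteration 4/6 --
  LT 135: heading 0 -> 135
  FD 4: (6.872,1.172) -> (4.043,4) [heading=135, draw]
  -- iteration 5/6 --
  LT 135: heading 135 -> 270
  FD 4: (4.043,4) -> (4.043,0) [heading=270, draw]
  -- iteration 6/6 --
  LT 135: heading 270 -> 45
  FD 4: (4.043,0) -> (6.872,2.828) [heading=45, draw]
]
FD 10.9: (6.872,2.828) -> (14.579,10.536) [heading=45, draw]
FD 10.7: (14.579,10.536) -> (22.145,18.102) [heading=45, draw]
LT 180: heading 45 -> 225
BK 14.8: (22.145,18.102) -> (32.61,28.567) [heading=225, draw]
Final: pos=(32.61,28.567), heading=225, 10 segment(s) drawn

Answer: 32.61 28.567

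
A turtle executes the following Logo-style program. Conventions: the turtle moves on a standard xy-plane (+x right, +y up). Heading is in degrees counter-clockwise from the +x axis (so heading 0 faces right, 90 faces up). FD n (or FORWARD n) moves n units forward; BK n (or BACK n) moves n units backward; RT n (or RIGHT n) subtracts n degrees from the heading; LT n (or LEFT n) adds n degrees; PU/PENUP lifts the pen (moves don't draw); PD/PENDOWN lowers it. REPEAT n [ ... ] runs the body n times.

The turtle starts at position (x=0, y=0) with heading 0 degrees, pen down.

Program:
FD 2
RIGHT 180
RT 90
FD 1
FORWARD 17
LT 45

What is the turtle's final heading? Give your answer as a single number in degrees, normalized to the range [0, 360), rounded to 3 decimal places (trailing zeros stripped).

Executing turtle program step by step:
Start: pos=(0,0), heading=0, pen down
FD 2: (0,0) -> (2,0) [heading=0, draw]
RT 180: heading 0 -> 180
RT 90: heading 180 -> 90
FD 1: (2,0) -> (2,1) [heading=90, draw]
FD 17: (2,1) -> (2,18) [heading=90, draw]
LT 45: heading 90 -> 135
Final: pos=(2,18), heading=135, 3 segment(s) drawn

Answer: 135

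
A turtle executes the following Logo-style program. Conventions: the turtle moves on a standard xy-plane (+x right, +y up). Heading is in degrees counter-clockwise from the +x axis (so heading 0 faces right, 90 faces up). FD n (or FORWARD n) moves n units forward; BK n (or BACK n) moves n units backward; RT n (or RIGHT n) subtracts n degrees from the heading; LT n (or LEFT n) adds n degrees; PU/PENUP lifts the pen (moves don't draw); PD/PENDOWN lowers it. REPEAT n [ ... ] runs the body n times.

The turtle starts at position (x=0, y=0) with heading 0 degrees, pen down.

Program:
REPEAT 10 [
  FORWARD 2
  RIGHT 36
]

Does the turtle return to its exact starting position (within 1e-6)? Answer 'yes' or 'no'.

Executing turtle program step by step:
Start: pos=(0,0), heading=0, pen down
REPEAT 10 [
  -- iteration 1/10 --
  FD 2: (0,0) -> (2,0) [heading=0, draw]
  RT 36: heading 0 -> 324
  -- iteration 2/10 --
  FD 2: (2,0) -> (3.618,-1.176) [heading=324, draw]
  RT 36: heading 324 -> 288
  -- iteration 3/10 --
  FD 2: (3.618,-1.176) -> (4.236,-3.078) [heading=288, draw]
  RT 36: heading 288 -> 252
  -- iteration 4/10 --
  FD 2: (4.236,-3.078) -> (3.618,-4.98) [heading=252, draw]
  RT 36: heading 252 -> 216
  -- iteration 5/10 --
  FD 2: (3.618,-4.98) -> (2,-6.155) [heading=216, draw]
  RT 36: heading 216 -> 180
  -- iteration 6/10 --
  FD 2: (2,-6.155) -> (0,-6.155) [heading=180, draw]
  RT 36: heading 180 -> 144
  -- iteration 7/10 --
  FD 2: (0,-6.155) -> (-1.618,-4.98) [heading=144, draw]
  RT 36: heading 144 -> 108
  -- iteration 8/10 --
  FD 2: (-1.618,-4.98) -> (-2.236,-3.078) [heading=108, draw]
  RT 36: heading 108 -> 72
  -- iteration 9/10 --
  FD 2: (-2.236,-3.078) -> (-1.618,-1.176) [heading=72, draw]
  RT 36: heading 72 -> 36
  -- iteration 10/10 --
  FD 2: (-1.618,-1.176) -> (0,0) [heading=36, draw]
  RT 36: heading 36 -> 0
]
Final: pos=(0,0), heading=0, 10 segment(s) drawn

Start position: (0, 0)
Final position: (0, 0)
Distance = 0; < 1e-6 -> CLOSED

Answer: yes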